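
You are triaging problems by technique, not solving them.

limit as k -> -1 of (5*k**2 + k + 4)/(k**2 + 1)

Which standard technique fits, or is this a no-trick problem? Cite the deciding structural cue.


Method: no special technique — no denominator vanishes and nothing blows up at -1: direct substitution is the whole computation.


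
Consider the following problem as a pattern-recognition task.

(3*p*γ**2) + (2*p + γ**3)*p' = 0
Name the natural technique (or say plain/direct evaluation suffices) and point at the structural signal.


Best approach: the exact-equation method — the compatibility test passes: the p-derivative of 3*p*γ**2 matches the γ-derivative of 2*p + γ**3, so integrate a potential.


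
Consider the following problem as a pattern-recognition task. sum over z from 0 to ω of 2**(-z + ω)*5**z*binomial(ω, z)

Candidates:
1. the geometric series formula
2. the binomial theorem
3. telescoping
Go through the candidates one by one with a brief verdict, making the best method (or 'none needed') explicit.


Technique: the binomial theorem — the summand is term z of a binomial expansion in 5 and 2; the whole sum is a single power.
- the geometric series formula — the term-to-term ratio drifts with the index — the one thing the geometric formula cannot absorb.
- the binomial theorem — applicable, and directly so.
- telescoping — as presented, consecutive terms share no shifted copy to cancel against — no rewrite is on display to change that.


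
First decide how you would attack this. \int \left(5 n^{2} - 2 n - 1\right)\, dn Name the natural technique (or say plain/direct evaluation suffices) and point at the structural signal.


Verdict: no special technique — the integrand is a sum of constant multiples of powers of n — integrate term by term.


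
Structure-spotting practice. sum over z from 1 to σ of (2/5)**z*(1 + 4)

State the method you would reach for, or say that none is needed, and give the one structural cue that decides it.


Best approach: the geometric series formula — consecutive terms stand in a fixed index-free ratio — the geometric sum formula closes it.


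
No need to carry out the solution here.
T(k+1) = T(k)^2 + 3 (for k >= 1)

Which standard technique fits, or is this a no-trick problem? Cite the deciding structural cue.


Best approach: no special technique — the recurrence is nonlinear in the sequence values; study it directly, no linear machinery applies.


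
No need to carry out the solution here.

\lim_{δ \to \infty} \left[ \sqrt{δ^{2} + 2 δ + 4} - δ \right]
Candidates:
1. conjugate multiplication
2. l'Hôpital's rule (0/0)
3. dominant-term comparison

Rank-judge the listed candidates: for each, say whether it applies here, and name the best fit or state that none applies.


Technique: conjugate multiplication — turning the difference into a conjugate-rationalized ratio makes the limit readable.
- conjugate multiplication — applicable, and directly so.
- l'Hôpital's rule (0/0): no quotient structure at all: the clash is ∞ minus ∞, which rationalizing converts into a tractable ratio.
- dominant-term comparison: leading-power comparison does not apply to this form.


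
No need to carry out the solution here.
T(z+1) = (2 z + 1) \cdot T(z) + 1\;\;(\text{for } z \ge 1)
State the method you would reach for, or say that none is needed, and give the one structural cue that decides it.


Technique: a summation factor — rescale the sequence by the product of the weights 2 z + 1 so far — the recurrence collapses to a plain running sum.


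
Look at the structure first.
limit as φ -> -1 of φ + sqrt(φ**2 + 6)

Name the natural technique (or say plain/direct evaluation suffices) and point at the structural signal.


Best approach: no special technique — no denominator vanishes and nothing blows up at -1: direct substitution is the whole computation.


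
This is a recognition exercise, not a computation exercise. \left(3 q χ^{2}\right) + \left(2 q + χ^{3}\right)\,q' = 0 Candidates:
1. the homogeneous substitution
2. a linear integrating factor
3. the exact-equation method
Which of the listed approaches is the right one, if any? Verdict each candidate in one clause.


Diagnosis: the exact-equation method — take the mixed partials of 3 q χ^{2} and 2 q + χ^{3}: they are equal, which certifies an exact differential.
- the homogeneous substitution — the ratio of the variables does not determine the slope.
- a linear integrating factor — a nonlinear term in the unknown puts this outside the integrating-factor template.
- the exact-equation method: applies; the problem has the shape this method handles.


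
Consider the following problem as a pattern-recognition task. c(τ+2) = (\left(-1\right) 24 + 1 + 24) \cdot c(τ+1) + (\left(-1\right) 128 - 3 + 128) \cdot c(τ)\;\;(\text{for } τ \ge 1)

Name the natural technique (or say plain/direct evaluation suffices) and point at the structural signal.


Method: the characteristic-root method — because shifting τ leaves the equation's coefficients unchanged, exponential trials reduce it to algebra.


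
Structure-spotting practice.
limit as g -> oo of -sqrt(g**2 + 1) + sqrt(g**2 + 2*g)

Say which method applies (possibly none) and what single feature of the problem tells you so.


Diagnosis: conjugate multiplication — two divergent pieces with a minus sign between them and a radical in the mix: rationalize sqrt(g**2 + 2*g) - sqrt(g**2 + 1) before any limit law applies.


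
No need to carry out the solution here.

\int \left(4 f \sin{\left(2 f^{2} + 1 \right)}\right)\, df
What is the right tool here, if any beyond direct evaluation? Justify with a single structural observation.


Diagnosis: u-substitution — differentiating the inner expression 2 f^{2} + 1 produces the factor 4 f up to a constant multiple, so substituting u = 2 f^{2} + 1 reduces everything to a one-variable integral in u.


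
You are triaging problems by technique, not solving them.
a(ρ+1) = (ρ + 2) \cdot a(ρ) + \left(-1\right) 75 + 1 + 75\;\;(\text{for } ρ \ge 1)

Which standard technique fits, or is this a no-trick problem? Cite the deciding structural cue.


Method: a summation factor — because the multiplier ρ + 2 is index-dependent, divide through by its running product and sum the resulting differences.


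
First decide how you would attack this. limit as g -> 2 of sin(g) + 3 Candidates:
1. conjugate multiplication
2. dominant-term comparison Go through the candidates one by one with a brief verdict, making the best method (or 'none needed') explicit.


Diagnosis: no special technique — nothing blocks direct substitution at 2: plug in and finish.
- conjugate multiplication: there are no radicals in tension whose conjugate would simplify matters.
- dominant-term comparison: this limit is not decided by comparing leading-term growth at infinity.


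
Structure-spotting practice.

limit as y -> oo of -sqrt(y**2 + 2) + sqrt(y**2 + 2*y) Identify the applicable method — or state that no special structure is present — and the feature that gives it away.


Best approach: conjugate multiplication — turning the difference into a conjugate-rationalized ratio makes the limit readable.


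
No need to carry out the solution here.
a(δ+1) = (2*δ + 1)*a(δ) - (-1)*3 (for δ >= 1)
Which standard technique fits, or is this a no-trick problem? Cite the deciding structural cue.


Verdict: a summation factor — rescale the sequence by the product of the weights 2*δ + 1 so far — the recurrence collapses to a plain running sum.


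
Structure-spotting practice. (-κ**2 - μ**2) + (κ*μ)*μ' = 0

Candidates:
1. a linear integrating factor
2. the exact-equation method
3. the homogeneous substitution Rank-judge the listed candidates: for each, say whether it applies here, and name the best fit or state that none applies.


Diagnosis: the homogeneous substitution — the slope is degree-zero homogeneous: the ratio substitution v = μ/κ collapses it. Rearranged, this also fits the Bernoulli template directly; the homogeneous substitution reads the structure without the rearrangement.
- a linear integrating factor: the unknown enters nonlinearly (through a power, a denominator, or a transcendental function), which the linear integrating-factor recipe cannot absorb as-is — any repair would come from a preliminary substitution, not the factor.
- the exact-equation method — the mixed partial derivatives differ, so the left side is not a total differential.
- the homogeneous substitution — yes — fits the structure here.


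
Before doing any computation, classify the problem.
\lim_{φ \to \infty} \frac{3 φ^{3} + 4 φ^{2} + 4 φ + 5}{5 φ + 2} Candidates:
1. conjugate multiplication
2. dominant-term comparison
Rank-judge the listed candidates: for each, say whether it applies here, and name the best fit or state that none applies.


Technique: dominant-term comparison — as φ grows, only the highest-degree terms matter — compare leading terms and read the limit off.
- conjugate multiplication: there are no radicals in tension whose conjugate would simplify matters.
- dominant-term comparison: yes, a natural case for it.


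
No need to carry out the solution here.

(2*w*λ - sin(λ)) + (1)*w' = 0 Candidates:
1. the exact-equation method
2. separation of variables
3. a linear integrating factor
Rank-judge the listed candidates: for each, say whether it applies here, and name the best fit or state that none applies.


Best approach: a linear integrating factor — the unknown enters only to the first power against a nonzero forcing term — the integrating-factor template applies directly.
- the exact-equation method — exactness fails on the nose — the mixed partials do not match.
- separation of variables — no algebra isolates the independent variable on one side and the unknown on the other.
- a linear integrating factor: applies; the problem has the shape this method handles.


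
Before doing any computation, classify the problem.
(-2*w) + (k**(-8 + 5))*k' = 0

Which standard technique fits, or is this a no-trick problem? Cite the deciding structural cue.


Method: separation of variables — separating collects all k-dependence with the derivative and leaves all w-dependence opposite: variables separate. The equation is exact as it stands too — a potential function exists — though separation reads the split structure directly.


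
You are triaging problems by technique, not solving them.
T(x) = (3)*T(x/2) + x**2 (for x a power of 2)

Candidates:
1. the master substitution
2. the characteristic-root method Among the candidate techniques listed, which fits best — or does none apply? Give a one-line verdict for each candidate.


Verdict: the master substitution — the argument contracts 2-fold per step: reindex x exponentially and solve the linear recurrence in the new index.
- the master substitution — applicable, and directly so.
- the characteristic-root method: a divided-index call is not the fixed-shift linear shape that characteristic roots solve.


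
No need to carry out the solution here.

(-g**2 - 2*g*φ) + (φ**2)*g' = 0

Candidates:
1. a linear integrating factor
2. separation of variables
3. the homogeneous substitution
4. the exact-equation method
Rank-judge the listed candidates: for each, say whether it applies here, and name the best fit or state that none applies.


Best approach: the homogeneous substitution — solved for the derivative, the right side is unchanged under scaling φ and g together — it depends only on the ratio g/φ, so substitute a single ratio variable. Rearranged, this also fits the Bernoulli template directly; the homogeneous substitution reads the structure without the rearrangement.
- a linear integrating factor — the unknown enters nonlinearly (through a power, a denominator, or a transcendental function), which the linear integrating-factor recipe cannot absorb as-is — any repair would come from a preliminary substitution, not the factor.
- separation of variables: no division isolates the independent variable from the unknown.
- the homogeneous substitution: applies; the problem has the shape this method handles.
- the exact-equation method — the mixed-partials test fails on this split — it is not an exact differential as presented.


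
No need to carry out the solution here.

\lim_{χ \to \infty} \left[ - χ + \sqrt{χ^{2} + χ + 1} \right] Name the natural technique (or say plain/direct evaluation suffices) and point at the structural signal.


Diagnosis: conjugate multiplication — \sqrt{χ^{2} + χ + 1} and χ both blow up, but their difference is tame once the conjugate rationalizes it.


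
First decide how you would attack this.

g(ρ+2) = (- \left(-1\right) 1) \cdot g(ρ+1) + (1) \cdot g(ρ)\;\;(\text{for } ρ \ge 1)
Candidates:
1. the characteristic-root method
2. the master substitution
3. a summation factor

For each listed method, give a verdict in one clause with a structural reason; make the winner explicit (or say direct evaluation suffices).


Best approach: the characteristic-root method — linear, homogeneous, constant coefficients: solutions of the form r^ρ exist — find the roots of the characteristic polynomial.
- the characteristic-root method — yes — fits the structure here.
- the master substitution: there is no divide-the-index recursive argument.
- a summation factor — the recurrence reaches back more than one step, outside the first-order family a summation factor normalizes.


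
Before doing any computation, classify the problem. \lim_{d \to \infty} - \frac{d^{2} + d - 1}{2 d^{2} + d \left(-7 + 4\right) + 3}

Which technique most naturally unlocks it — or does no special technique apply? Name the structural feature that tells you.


Method: dominant-term comparison — as d grows, only the highest-degree terms matter — compare leading terms and read the limit off. Differentiating the expression as a single quotient would eventually settle it as well; matching dominant growth settles it immediately.


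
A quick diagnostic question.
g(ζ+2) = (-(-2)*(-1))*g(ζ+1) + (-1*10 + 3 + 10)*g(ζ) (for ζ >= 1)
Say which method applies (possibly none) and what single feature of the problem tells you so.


Diagnosis: the characteristic-root method — because shifting ζ leaves the equation's coefficients unchanged, exponential trials reduce it to algebra.


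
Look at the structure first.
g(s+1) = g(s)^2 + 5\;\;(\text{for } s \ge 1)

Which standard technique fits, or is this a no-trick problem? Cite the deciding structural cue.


Technique: no special technique — this one you iterate or analyze qualitatively: the nonlinearity defeats linear solution methods.


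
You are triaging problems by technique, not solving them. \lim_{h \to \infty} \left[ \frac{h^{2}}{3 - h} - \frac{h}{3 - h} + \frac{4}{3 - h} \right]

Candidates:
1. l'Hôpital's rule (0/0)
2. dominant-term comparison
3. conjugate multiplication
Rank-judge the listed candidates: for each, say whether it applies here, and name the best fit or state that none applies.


Best approach: dominant-term comparison — at large h only the top-degree terms survive; compare the leading terms and the limit falls out.
- l'Hôpital's rule (0/0) — as a single quotient the expression runs to ∞/∞ at the limit point — an at-infinity form of the rule would apply, though the leading-growth comparison is the direct reading.
- dominant-term comparison: yes — fits the structure here.
- conjugate multiplication: multiplying by a conjugate would not remove any indeterminacy here.


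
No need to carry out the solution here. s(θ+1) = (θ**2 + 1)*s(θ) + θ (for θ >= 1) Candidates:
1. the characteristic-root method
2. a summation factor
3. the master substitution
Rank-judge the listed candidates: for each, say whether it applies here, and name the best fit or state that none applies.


Verdict: a summation factor — rescale the sequence by the product of the weights θ**2 + 1 so far — the recurrence collapses to a plain running sum.
- the characteristic-root method — the coefficients vary with the index, breaking the constant-coefficient structure the method needs.
- a summation factor: yes — fits the structure here.
- the master substitution: with no divided-index recursive call, reindexing by powers of a base buys nothing.


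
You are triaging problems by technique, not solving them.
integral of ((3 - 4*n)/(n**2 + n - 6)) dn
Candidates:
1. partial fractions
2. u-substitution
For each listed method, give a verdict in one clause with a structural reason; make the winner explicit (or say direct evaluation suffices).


Diagnosis: partial fractions — the bottom, n**2 + n - 6, comes apart into simple factors, and a proper rational function over split factors decomposes.
- partial fractions — applicable, and directly so.
- u-substitution: no subexpression of the integrand serves as a whole-integral substitution inner — individual terms may offer their own, but none carries its derivative as a factor of the full integrand; a working change of variable would have to be constructed from outside the expression.


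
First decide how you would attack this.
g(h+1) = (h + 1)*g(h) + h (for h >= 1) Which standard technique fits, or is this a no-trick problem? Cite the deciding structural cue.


Best approach: a summation factor — one step of memory with a weight h + 1 that changes as the index grows — the summation-factor construction is built for this.


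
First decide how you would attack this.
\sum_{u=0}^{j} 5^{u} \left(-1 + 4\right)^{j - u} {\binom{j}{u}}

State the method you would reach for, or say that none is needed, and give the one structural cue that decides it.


Verdict: the binomial theorem — terms weighting {\binom{j}{u}} against matched powers of 5 and (-1 + 4) reassemble into (5 + (-1 + 4))^j by the binomial theorem.


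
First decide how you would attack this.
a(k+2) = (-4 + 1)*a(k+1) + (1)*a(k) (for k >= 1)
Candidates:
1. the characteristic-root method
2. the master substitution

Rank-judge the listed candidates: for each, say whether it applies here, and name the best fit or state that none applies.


Method: the characteristic-root method — constant coefficients and linearity mean the ansatz r^k reduces it to solving the characteristic polynomial.
- the characteristic-root method — a fit — the right tool for this form.
- the master substitution: the recursive argument is a shift of the index, not a fixed fraction of it.


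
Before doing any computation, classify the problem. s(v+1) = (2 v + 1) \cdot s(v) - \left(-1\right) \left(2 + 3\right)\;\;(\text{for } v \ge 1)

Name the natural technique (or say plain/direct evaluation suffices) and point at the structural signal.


Method: a summation factor — with the index-dependent coefficient 2 v + 1, dividing by the cumulative product turns the left side into a pure difference.


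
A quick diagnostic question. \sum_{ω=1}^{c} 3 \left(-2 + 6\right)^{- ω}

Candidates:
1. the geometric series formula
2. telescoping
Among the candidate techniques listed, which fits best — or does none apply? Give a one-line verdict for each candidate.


Best approach: the geometric series formula — consecutive terms stand in a fixed index-free ratio — the geometric sum formula closes it.
- the geometric series formula: applies; the problem has the shape this method handles.
- telescoping: the summand is not presented as a shifted difference — a telescoping rewrite may exist, but the displayed structure does not offer one.


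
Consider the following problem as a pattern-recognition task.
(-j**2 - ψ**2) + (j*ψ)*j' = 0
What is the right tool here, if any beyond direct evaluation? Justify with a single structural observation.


Method: the homogeneous substitution — scaling ψ and j together leaves the slope fixed — it depends only on j/ψ, so substitute the ratio. A Bernoulli substitution is a fair alternative on this equation directly; the homogeneous reading takes it as given.


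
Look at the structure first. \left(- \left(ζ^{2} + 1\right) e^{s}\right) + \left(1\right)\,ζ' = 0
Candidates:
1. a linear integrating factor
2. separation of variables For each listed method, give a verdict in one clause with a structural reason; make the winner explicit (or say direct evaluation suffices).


Diagnosis: separation of variables — one side of the product carries the independent variable, the other the unknown — the textbook separation shape.
- a linear integrating factor — the unknown enters nonlinearly (through a power, a denominator, or a transcendental function), which the linear integrating-factor recipe cannot absorb as-is — any repair would come from a preliminary substitution, not the factor.
- separation of variables: applies; the problem has the shape this method handles.


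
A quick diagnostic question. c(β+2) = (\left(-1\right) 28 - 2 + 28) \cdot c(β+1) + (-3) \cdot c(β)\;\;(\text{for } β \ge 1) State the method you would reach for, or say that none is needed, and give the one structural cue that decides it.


Verdict: the characteristic-root method — linear, homogeneous, constant coefficients: solutions of the form r^β exist — find the roots of the characteristic polynomial.


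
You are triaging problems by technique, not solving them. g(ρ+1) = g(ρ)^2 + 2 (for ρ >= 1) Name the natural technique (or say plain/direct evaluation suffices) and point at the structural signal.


Technique: no special technique — a nonlinear dependence on earlier terms breaks linearity, and with it every superposition-based closed form.


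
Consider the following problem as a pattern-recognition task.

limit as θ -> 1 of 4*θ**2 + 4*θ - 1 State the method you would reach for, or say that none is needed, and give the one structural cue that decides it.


Verdict: no special technique — no denominator vanishes and nothing blows up at 1: direct substitution is the whole computation.


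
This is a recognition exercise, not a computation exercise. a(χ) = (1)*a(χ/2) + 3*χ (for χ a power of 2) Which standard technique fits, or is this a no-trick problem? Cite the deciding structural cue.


Diagnosis: the master substitution — recursion at χ/2 is multiplicative in the index; logarithmic reindexing via χ = 2^m linearizes it.


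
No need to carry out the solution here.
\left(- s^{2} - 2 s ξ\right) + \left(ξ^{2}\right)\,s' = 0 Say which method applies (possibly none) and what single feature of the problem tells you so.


Verdict: the homogeneous substitution — the slope's numerator and denominator share total degree; set v = s/ξ and the equation drops to separable form. This doubles as a Bernoulli equation in the unknown as written; the homogeneous route needs no setup at all.


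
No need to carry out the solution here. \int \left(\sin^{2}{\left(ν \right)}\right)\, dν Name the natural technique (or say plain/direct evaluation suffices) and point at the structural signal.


Method: a trigonometric identity — the even trigonometric power \sin^{2}{\left(ν \right)} reduces by a double-angle identity before any integration is attempted.


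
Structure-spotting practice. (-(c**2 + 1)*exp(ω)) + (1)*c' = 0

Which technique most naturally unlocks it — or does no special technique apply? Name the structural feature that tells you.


Best approach: separation of variables — one side of the product carries the independent variable, the other the unknown — the textbook separation shape.


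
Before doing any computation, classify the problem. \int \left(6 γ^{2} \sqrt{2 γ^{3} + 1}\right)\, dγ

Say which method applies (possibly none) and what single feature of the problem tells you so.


Verdict: u-substitution — the only nontrivial dependence routes through 2 γ^{3} + 1, whose derivative supplies the leftover factor up to a constant multiple — u = 2 γ^{3} + 1 flattens it.


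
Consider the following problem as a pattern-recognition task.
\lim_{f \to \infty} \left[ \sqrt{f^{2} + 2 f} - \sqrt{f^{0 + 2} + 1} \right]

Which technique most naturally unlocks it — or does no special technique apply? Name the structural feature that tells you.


Verdict: conjugate multiplication — the difference \sqrt{f^{2} + 2 f} - \sqrt{f^{0 + 2} + 1} is an ∞ − ∞ stalemate; its conjugate partner breaks the tie.


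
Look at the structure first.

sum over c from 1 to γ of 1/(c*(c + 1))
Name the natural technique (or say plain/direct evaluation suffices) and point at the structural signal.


Method: telescoping — split 1/(c*(c + 1)) by partial fractions and the pieces are one function at shifted arguments — interior terms cancel.


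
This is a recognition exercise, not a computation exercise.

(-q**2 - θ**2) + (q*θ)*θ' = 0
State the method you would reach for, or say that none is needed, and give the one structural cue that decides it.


Best approach: the homogeneous substitution — the slope's numerator and denominator have matching total degree, so it depends only on θ/q and the ratio substitution collapses it. A Bernoulli rewrite works here as the equation stands — the homogeneous substitution is the more immediate reading.


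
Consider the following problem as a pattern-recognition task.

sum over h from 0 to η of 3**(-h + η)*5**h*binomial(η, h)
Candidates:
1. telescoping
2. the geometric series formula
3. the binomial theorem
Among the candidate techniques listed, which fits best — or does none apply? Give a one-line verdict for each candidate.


Technique: the binomial theorem — binomial(η, h) weighting matched powers of 5 and 3 is the expanded form of (5 + 3)^η — fold it back up.
- telescoping — writing out consecutive terms as given produces no pairwise cancellation.
- the geometric series formula — dividing successive terms gives an index-dependent quantity, not a constant.
- the binomial theorem: a fit — the right tool for this form.


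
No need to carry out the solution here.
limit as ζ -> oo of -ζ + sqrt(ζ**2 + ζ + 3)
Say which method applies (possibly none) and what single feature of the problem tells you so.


Technique: conjugate multiplication — this difference gives up after one conjugate multiplication — the radical structure cancels against its conjugate.


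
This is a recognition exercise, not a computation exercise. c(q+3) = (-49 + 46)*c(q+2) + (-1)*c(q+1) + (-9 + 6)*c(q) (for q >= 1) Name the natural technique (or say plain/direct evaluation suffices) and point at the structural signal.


Method: the characteristic-root method — constant coefficients and linearity mean the ansatz r^q reduces it to solving the characteristic polynomial.


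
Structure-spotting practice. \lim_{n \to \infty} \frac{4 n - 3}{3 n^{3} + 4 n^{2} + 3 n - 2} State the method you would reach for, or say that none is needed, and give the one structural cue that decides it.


Technique: dominant-term comparison — divide through by the highest power of n; every lower-order term dies and the dominant terms decide the limit. Differentiating the expression as a single quotient would eventually settle it as well; matching dominant growth settles it immediately.


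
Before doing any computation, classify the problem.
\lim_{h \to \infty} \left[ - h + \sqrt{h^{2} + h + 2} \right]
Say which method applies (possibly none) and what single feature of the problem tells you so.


Method: conjugate multiplication — \sqrt{h^{2} + h + 2} and h both blow up, but their difference is tame once the conjugate rationalizes it.


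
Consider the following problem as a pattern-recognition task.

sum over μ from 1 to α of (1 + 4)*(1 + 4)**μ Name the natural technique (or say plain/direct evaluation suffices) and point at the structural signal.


Best approach: the geometric series formula — consecutive terms stand in a fixed index-free ratio — the geometric sum formula closes it.


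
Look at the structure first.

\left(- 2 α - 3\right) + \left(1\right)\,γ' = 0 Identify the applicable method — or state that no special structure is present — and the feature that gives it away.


Method: no special technique — solved for the derivative, no γ appears — this is antidifferentiation in α wearing ODE clothing.


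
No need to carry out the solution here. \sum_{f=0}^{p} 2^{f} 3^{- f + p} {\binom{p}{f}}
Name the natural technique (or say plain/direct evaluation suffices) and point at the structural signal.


Technique: the binomial theorem — terms weighting {\binom{p}{f}} against matched powers of 2 and 3 reassemble into (2 + 3)^p by the binomial theorem.


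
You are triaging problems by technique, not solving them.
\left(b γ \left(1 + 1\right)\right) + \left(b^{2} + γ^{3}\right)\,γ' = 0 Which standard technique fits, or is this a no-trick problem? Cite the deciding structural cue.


Technique: the exact-equation method — equality of cross partials is the green light — assemble the potential function term by term.


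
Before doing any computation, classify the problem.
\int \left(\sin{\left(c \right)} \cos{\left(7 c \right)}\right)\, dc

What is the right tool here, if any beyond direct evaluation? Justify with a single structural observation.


Method: a trigonometric identity — two sinusoids at different rates multiply in \sin{\left(c \right)} \cos{\left(7 c \right)}; the product-to-sum identity uncouples them.


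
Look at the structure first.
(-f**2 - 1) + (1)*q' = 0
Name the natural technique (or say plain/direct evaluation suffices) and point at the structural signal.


Method: no special technique — solved for the derivative, no q appears — this is antidifferentiation in f wearing ODE clothing.


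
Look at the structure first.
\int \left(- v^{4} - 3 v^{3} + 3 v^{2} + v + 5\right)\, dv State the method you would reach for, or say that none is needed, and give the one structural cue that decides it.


Technique: no special technique — nothing composite, nothing rational, nothing trigonometric — each constant-multiple power of v integrates by the power rule alone.


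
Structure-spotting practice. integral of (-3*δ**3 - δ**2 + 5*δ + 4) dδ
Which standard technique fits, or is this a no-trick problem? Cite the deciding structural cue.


Best approach: no special technique — the integrand is a sum of constant multiples of powers of δ — integrate term by term.


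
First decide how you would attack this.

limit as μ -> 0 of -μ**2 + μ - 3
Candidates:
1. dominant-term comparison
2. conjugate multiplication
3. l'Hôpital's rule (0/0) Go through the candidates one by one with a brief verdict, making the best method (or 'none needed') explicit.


Diagnosis: no special technique — no denominator vanishes and nothing blows up at 0: direct substitution is the whole computation.
- dominant-term comparison: no ranking of term growth rates resolves the limit here.
- conjugate multiplication: rationalization has no target — no divergent radical difference appears.
- l'Hôpital's rule (0/0): evaluation at the point is determinate, so the rule has nothing to repair.


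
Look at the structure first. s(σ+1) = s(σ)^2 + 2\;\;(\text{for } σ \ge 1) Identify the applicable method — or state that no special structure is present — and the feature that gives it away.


Diagnosis: no special technique — once the recursion is nonlinear, characteristic roots, master substitutions, and summation factors are all off the table.


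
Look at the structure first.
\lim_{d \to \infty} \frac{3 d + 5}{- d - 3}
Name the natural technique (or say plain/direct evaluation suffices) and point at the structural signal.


Method: dominant-term comparison — divide through by the highest power of d; every lower-order term dies and the dominant terms decide the limit. Viewed as a single quotient this is an ∞/∞ form — an at-infinity application of l'Hôpital's rule would also resolve it; comparing leading growth reads the answer without differentiating.


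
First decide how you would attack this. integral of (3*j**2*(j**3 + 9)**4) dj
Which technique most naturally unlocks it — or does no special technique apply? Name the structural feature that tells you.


Verdict: u-substitution — differentiating the inner expression j**3 + 9 produces the factor 3*j**2 up to a constant multiple, so substituting u = j**3 + 9 reduces everything to a one-variable integral in u. Expanding everything out would also get there; the substitution is the systematic route.


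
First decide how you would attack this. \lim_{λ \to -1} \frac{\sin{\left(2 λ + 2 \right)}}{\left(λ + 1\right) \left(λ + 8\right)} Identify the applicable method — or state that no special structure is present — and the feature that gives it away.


Verdict: l'Hôpital's rule (0/0) — the 0/0 form at -1 is the signature situation for l'Hôpital's rule. A local series expansion at the point resolves it as well; the rule is the packaged version of that step.


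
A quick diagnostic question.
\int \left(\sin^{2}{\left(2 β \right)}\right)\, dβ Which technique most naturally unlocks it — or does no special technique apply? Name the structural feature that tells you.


Technique: a trigonometric identity — reduce \sin^{2}{\left(2 β \right)} with the power-reduction formula and the integral becomes first-degree trigonometry.


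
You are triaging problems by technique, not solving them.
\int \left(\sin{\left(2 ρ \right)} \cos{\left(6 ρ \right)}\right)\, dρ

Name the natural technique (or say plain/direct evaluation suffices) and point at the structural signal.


Verdict: a trigonometric identity — mixed-frequency products such as \sin{\left(2 ρ \right)} \cos{\left(6 ρ \right)} are designed for the product-to-sum formula.


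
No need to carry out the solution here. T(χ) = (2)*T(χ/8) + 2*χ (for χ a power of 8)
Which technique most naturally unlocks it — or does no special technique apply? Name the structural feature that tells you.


Verdict: the master substitution — the call at χ/8 makes this multiplicative recursion; the master-style substitution converts it to additive.


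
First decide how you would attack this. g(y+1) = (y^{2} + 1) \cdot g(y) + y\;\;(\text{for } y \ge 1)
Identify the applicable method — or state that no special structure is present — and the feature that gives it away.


Technique: a summation factor — normalize by the running product of y^{2} + 1: the left side becomes a difference, and differences sum.


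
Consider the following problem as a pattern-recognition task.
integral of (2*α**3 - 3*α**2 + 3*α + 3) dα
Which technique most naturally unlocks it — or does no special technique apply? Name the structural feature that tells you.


Best approach: no special technique — nothing composite, nothing rational, nothing trigonometric — each constant-multiple power of α integrates by the power rule alone.


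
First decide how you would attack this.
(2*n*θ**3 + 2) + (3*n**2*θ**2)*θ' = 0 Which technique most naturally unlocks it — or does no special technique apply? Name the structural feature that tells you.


Best approach: the exact-equation method — the mixed-partials test passes for 2*n*θ**3 + 2 and 3*n**2*θ**2, so a potential function exists as presented.


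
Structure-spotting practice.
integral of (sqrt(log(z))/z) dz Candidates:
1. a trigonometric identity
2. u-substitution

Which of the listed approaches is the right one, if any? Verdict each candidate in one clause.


Verdict: u-substitution — collected, the integrand has one factor that is, up to a constant, the derivative of an inner expression the rest depends on — substitute for that inner expression.
- a trigonometric identity — no sine or cosine appears, so there is nothing for a trigonometric identity to act on.
- u-substitution — applies; the problem has the shape this method handles.


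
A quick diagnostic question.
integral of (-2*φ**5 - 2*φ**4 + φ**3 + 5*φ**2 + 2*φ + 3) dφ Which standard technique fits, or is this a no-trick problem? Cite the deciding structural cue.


Best approach: no special technique — nothing composite, nothing rational, nothing trigonometric — each constant-multiple power of φ integrates by the power rule alone.


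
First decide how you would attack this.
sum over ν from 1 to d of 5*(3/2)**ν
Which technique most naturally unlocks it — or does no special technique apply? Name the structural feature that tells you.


Method: the geometric series formula — consecutive terms stand in a fixed index-free ratio — the geometric sum formula closes it.


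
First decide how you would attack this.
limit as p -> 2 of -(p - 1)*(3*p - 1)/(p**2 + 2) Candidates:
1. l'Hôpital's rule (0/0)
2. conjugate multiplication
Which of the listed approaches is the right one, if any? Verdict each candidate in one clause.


Verdict: no special technique — the function is continuous at 2; evaluation is itself the limit, no machinery required.
- l'Hôpital's rule (0/0) — substituting the point produces a determinate value, not a 0 over 0 clash.
- conjugate multiplication: rationalization has no target — no divergent radical difference appears.


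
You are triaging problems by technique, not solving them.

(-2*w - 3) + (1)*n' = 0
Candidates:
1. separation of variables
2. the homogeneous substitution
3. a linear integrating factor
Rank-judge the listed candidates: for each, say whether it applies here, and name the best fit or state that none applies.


Method: no special technique — the slope is a pure function of w; integrate both sides and be done.
- separation of variables: separation is only trivially available — with the unknown absent from the slope this is a direct integration, not a separation problem.
- the homogeneous substitution — rescaling both variables together changes the slope, so no ratio substitution collapses it.
- a linear integrating factor: with the unknown absent the integrating factor is a formality; direct integration is the working structure.


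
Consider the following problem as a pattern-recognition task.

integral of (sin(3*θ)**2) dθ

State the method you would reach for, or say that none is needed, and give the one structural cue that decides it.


Diagnosis: a trigonometric identity — the even trigonometric power sin(3*θ)**2 reduces by a double-angle identity before any integration is attempted.


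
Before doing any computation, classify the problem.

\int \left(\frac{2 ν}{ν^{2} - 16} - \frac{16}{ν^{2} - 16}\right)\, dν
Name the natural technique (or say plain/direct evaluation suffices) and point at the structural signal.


Best approach: partial fractions — once ν^{2} - 16 is factored, each root contributes a simple-fraction term; integrate them one at a time.


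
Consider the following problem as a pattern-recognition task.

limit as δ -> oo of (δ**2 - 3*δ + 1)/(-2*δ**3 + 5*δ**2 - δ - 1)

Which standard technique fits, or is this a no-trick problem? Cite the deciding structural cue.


Best approach: dominant-term comparison — growth-rate triage: the leading powers of δ decide the limit, everything else is noise. l'Hôpital's at-infinity variant applies to the expression viewed as a single quotient; the leading-term comparison is the direct route.


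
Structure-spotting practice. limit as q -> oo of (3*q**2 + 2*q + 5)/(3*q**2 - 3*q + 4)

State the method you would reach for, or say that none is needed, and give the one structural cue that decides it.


Method: dominant-term comparison — divide by the highest power of q present: lower-order terms vanish and the dominant ratio remains. Viewed as a single quotient this is an ∞/∞ form — an at-infinity application of l'Hôpital's rule would also resolve it; comparing leading growth reads the answer without differentiating.
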